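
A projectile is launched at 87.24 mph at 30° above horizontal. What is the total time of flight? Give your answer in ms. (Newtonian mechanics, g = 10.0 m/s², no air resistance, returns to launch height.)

v₀ = 87.24 mph × 0.44704 = 38.9998 m/s
T = 2 × v₀ × sin(θ) / g = 2 × 38.9998 × sin(30°) / 10.0 = 2 × 38.9998 × 0.5 / 10.0 = 3.89998 s
T = 3.89998 s / 0.001 = 3900 ms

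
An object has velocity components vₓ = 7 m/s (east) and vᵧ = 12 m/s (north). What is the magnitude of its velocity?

|v| = √(vₓ² + vᵧ²) = √(7² + 12²) = √(193) = 13.89 m/s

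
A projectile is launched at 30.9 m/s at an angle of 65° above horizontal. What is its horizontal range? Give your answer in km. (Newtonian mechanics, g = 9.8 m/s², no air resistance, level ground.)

R = v₀² × sin(2θ) / g = 30.9² × sin(2 × 65°) / 9.8 = 954.81 × 0.766044 / 9.8 = 74.6354 m
R = 74.6354 m / 1000.0 = 0.07464 km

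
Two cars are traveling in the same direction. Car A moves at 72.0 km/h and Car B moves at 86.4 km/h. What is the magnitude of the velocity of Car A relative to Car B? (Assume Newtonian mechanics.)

v_rel = |v_A - v_B| = |72.0 - 86.4| = 14.4 km/h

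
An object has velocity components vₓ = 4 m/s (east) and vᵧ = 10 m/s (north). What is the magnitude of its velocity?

|v| = √(vₓ² + vᵧ²) = √(4² + 10²) = √(116) = 10.77 m/s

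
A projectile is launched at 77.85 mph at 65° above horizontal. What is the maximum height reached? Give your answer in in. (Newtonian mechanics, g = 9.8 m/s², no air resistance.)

v₀ = 77.85 mph × 0.44704 = 34.8021 m/s
H = v₀² × sin²(θ) / (2g) = 34.8021² × sin(65°)² / (2 × 9.8) = 1211.19 × 0.821394 / 19.6 = 50.7584 m
H = 50.7584 m / 0.0254 = 1998 in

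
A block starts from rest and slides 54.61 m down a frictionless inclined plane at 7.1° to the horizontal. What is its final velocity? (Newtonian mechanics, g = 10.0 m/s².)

a = g sin(θ) = 10.0 × sin(7.1°) = 1.236 m/s²
v = √(2ad) = √(2 × 1.236 × 54.61) = 11.62 m/s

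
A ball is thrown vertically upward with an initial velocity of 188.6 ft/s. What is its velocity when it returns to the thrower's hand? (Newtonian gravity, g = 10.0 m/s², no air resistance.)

By conservation of energy (no air resistance), the ball returns to the throw height with the same speed as launch, but directed downward.
|v_ground| = v₀ = 188.6 ft/s
v_ground = 188.6 ft/s (downward)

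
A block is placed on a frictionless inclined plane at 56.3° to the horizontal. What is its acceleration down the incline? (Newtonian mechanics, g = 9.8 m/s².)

a = g sin(θ) = 9.8 × sin(56.3°) = 9.8 × 0.832 = 8.15 m/s²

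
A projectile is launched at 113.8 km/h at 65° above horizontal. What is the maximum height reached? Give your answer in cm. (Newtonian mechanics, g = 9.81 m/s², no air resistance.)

v₀ = 113.8 km/h × 0.2777777777777778 = 31.6111 m/s
H = v₀² × sin²(θ) / (2g) = 31.6111² × sin(65°)² / (2 × 9.81) = 999.262 × 0.821394 / 19.62 = 41.8342 m
H = 41.8342 m / 0.01 = 4183 cm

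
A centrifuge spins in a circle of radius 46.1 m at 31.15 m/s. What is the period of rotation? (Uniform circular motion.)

T = 2πr/v = 2π×46.1/31.15 = 9.3 s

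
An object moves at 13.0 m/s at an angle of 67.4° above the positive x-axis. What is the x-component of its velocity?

vₓ = v cos(θ) = 13.0 × cos(67.4°) = 5.0 m/s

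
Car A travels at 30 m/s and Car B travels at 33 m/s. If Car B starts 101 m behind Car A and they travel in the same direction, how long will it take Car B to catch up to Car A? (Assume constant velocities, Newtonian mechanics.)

Relative speed: v_rel = 33 - 30 = 3 m/s
Time to catch: t = d₀/v_rel = 101/3 = 33.67 s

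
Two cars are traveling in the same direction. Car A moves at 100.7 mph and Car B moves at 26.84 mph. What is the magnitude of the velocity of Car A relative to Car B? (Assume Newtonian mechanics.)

v_rel = |v_A - v_B| = |100.7 - 26.84| = 73.86 mph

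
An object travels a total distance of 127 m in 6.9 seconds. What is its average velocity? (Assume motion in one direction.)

v_avg = Δd / Δt = 127 / 6.9 = 18.41 m/s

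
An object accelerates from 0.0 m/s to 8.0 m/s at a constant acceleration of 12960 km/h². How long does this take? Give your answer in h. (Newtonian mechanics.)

a = 12960 km/h² × 7.716049382716049e-05 = 1.0 m/s²
t = (v - v₀) / a = (8.0 - 0.0) / 1.0 = 8.0 s
t = 8.0 s / 3600.0 = 0.002222 h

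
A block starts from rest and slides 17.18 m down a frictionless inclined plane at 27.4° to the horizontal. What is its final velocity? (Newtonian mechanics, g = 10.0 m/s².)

a = g sin(θ) = 10.0 × sin(27.4°) = 4.602 m/s²
v = √(2ad) = √(2 × 4.602 × 17.18) = 12.57 m/s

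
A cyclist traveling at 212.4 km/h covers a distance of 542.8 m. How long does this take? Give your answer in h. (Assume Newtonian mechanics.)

v = 212.4 km/h × 0.2777777777777778 = 59.0 m/s
t = d / v = 542.8 / 59.0 = 9.2 s
t = 9.2 s / 3600.0 = 0.002556 h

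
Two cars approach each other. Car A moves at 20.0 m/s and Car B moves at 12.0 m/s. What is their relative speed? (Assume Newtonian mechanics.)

v_rel = v_A + v_B = 20.0 + 12.0 = 32.0 m/s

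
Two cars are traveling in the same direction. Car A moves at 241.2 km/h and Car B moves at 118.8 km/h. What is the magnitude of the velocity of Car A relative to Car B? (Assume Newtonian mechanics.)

v_rel = |v_A - v_B| = |241.2 - 118.8| = 122.4 km/h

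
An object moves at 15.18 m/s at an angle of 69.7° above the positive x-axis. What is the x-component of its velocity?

vₓ = v cos(θ) = 15.18 × cos(69.7°) = 5.27 m/s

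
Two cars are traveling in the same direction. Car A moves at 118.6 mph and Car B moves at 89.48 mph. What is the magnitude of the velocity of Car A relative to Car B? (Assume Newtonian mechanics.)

v_rel = |v_A - v_B| = |118.6 - 89.48| = 29.12 mph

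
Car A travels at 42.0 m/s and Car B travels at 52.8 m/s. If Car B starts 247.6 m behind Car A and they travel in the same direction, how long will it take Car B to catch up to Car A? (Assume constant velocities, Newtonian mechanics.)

Relative speed: v_rel = 52.8 - 42.0 = 10.8 m/s
Time to catch: t = d₀/v_rel = 247.6/10.8 = 22.93 s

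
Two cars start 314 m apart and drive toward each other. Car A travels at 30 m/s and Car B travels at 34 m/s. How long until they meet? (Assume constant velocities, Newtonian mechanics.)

Combined speed: v_combined = 30 + 34 = 64 m/s
Time to meet: t = d/v_combined = 314/64 = 4.91 s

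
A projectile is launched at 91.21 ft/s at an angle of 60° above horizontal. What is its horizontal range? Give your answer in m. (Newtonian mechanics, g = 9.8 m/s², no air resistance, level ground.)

v₀ = 91.21 ft/s × 0.3048 = 27.8008 m/s
R = v₀² × sin(2θ) / g = 27.8008² × sin(2 × 60°) / 9.8 = 772.884 × 0.866025 / 9.8 = 68.3 m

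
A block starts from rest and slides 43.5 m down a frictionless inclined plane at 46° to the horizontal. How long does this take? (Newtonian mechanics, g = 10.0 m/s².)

a = g sin(θ) = 10.0 × sin(46°) = 7.1934 m/s²
t = √(2d/a) = √(2 × 43.5 / 7.1934) = 3.48 s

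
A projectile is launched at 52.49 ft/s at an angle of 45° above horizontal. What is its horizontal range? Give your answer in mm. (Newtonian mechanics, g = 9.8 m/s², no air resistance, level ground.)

v₀ = 52.49 ft/s × 0.3048 = 15.999 m/s
R = v₀² × sin(2θ) / g = 15.999² × sin(2 × 45°) / 9.8 = 255.968 × 1.0 / 9.8 = 26.1192 m
R = 26.1192 m / 0.001 = 26120 mm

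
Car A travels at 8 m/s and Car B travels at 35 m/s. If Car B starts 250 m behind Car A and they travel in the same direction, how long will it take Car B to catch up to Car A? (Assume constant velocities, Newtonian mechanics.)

Relative speed: v_rel = 35 - 8 = 27 m/s
Time to catch: t = d₀/v_rel = 250/27 = 9.26 s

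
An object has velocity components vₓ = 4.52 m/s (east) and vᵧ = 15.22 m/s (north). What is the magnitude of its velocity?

|v| = √(vₓ² + vᵧ²) = √(4.52² + 15.22²) = √(252.0788) = 15.88 m/s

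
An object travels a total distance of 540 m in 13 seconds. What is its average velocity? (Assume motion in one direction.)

v_avg = Δd / Δt = 540 / 13 = 41.54 m/s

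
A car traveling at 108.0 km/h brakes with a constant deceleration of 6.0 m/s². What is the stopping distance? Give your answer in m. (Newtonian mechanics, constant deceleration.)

v₀ = 108.0 km/h × 0.2777777777777778 = 30.0 m/s
d = v₀² / (2a) = 30.0² / (2 × 6.0) = 900.0 / 12.0 = 75.0 m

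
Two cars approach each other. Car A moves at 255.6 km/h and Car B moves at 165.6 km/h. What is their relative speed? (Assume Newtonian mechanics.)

v_rel = v_A + v_B = 255.6 + 165.6 = 421.2 km/h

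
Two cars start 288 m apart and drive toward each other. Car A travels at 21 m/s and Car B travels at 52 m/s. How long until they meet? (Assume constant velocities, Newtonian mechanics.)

Combined speed: v_combined = 21 + 52 = 73 m/s
Time to meet: t = d/v_combined = 288/73 = 3.95 s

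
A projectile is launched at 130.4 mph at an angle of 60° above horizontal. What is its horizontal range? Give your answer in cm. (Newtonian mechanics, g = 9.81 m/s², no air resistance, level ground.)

v₀ = 130.4 mph × 0.44704 = 58.294 m/s
R = v₀² × sin(2θ) / g = 58.294² × sin(2 × 60°) / 9.81 = 3398.19 × 0.866025 / 9.81 = 299.992 m
R = 299.992 m / 0.01 = 30000 cm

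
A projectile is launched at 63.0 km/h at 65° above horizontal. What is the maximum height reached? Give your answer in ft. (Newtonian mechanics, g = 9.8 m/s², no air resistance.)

v₀ = 63.0 km/h × 0.2777777777777778 = 17.5 m/s
H = v₀² × sin²(θ) / (2g) = 17.5² × sin(65°)² / (2 × 9.8) = 306.25 × 0.821394 / 19.6 = 12.8343 m
H = 12.8343 m / 0.3048 = 42.11 ft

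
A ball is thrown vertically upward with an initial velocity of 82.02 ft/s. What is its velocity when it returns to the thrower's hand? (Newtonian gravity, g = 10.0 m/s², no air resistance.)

By conservation of energy (no air resistance), the ball returns to the throw height with the same speed as launch, but directed downward.
|v_ground| = v₀ = 82.02 ft/s
v_ground = 82.02 ft/s (downward)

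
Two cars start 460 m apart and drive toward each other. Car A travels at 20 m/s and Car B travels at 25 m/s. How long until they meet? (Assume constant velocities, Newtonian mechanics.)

Combined speed: v_combined = 20 + 25 = 45 m/s
Time to meet: t = d/v_combined = 460/45 = 10.22 s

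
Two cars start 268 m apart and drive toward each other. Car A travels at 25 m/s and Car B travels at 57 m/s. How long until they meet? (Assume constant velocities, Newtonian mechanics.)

Combined speed: v_combined = 25 + 57 = 82 m/s
Time to meet: t = d/v_combined = 268/82 = 3.27 s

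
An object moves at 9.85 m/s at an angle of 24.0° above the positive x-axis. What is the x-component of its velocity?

vₓ = v cos(θ) = 9.85 × cos(24.0°) = 9.0 m/s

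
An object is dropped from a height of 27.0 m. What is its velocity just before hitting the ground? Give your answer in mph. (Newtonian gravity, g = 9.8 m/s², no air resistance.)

v = √(2gh) = √(2 × 9.8 × 27.0) = 23.0043 m/s
v = 23.0043 m/s / 0.44704 = 51.46 mph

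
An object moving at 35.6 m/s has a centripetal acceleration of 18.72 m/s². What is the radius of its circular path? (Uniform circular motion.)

r = v²/a_c = 35.6²/18.72 = 67.7 m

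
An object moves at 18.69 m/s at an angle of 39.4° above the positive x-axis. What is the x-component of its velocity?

vₓ = v cos(θ) = 18.69 × cos(39.4°) = 14.44 m/s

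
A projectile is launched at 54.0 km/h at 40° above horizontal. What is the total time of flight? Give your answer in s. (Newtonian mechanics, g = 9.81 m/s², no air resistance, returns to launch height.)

v₀ = 54.0 km/h × 0.2777777777777778 = 15.0 m/s
T = 2 × v₀ × sin(θ) / g = 2 × 15.0 × sin(40°) / 9.81 = 2 × 15.0 × 0.642788 / 9.81 = 1.966 s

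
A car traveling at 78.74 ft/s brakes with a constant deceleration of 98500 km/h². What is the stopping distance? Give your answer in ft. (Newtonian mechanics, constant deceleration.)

v₀ = 78.74 ft/s × 0.3048 = 24.0 m/s
a = 98500 km/h² × 7.716049382716049e-05 = 7.60031 m/s²
d = v₀² / (2a) = 24.0² / (2 × 7.60031) = 576.0 / 15.2006 = 37.8932 m
d = 37.8932 m / 0.3048 = 124.3 ft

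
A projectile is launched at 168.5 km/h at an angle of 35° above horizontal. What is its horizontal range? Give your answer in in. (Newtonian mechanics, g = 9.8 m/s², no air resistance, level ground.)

v₀ = 168.5 km/h × 0.2777777777777778 = 46.8056 m/s
R = v₀² × sin(2θ) / g = 46.8056² × sin(2 × 35°) / 9.8 = 2190.76 × 0.939693 / 9.8 = 210.065 m
R = 210.065 m / 0.0254 = 8270 in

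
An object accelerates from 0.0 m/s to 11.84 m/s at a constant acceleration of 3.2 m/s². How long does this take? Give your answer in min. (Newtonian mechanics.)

t = (v - v₀) / a = (11.84 - 0.0) / 3.2 = 3.7 s
t = 3.7 s / 60.0 = 0.06167 min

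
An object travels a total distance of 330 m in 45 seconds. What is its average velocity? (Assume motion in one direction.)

v_avg = Δd / Δt = 330 / 45 = 7.33 m/s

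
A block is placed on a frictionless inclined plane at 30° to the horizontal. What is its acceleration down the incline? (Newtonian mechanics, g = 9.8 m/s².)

a = g sin(θ) = 9.8 × sin(30°) = 9.8 × 0.5 = 4.9 m/s²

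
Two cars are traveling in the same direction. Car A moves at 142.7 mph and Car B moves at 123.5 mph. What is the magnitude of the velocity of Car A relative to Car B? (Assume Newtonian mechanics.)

v_rel = |v_A - v_B| = |142.7 - 123.5| = 19.2 mph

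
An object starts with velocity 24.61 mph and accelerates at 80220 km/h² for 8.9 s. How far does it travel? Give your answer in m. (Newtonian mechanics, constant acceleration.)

v₀ = 24.61 mph × 0.44704 = 11.0017 m/s
a = 80220 km/h² × 7.716049382716049e-05 = 6.18981 m/s²
d = v₀ × t + ½ × a × t² = 11.0017 × 8.9 + 0.5 × 6.18981 × 8.9² = 343.1 m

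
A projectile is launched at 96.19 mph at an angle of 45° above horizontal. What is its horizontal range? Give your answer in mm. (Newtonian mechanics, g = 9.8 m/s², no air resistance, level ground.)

v₀ = 96.19 mph × 0.44704 = 43.0008 m/s
R = v₀² × sin(2θ) / g = 43.0008² × sin(2 × 45°) / 9.8 = 1849.07 × 1.0 / 9.8 = 188.681 m
R = 188.681 m / 0.001 = 188700 mm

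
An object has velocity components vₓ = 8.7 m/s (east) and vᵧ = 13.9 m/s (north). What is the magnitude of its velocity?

|v| = √(vₓ² + vᵧ²) = √(8.7² + 13.9²) = √(268.9) = 16.4 m/s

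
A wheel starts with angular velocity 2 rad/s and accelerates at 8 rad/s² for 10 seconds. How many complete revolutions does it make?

θ = ω₀t + ½αt² = 2×10 + ½×8×10² = 420.0 rad
Total revolutions = θ/(2π) = 420.0/(2π) = 66.85
Complete revolutions = ⌊66.85⌋ = 66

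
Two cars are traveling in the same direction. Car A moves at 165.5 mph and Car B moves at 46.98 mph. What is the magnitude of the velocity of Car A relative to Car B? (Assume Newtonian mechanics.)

v_rel = |v_A - v_B| = |165.5 - 46.98| = 118.52 mph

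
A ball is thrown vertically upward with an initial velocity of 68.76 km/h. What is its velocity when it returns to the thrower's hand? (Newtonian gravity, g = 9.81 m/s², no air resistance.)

By conservation of energy (no air resistance), the ball returns to the throw height with the same speed as launch, but directed downward.
|v_ground| = v₀ = 68.76 km/h
v_ground = 68.76 km/h (downward)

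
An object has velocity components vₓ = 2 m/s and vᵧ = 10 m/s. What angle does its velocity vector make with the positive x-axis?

θ = arctan(vᵧ/vₓ) = arctan(10/2) = 78.69°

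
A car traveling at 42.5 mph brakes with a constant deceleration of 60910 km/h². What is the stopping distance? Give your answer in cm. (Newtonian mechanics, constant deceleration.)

v₀ = 42.5 mph × 0.44704 = 18.9992 m/s
a = 60910 km/h² × 7.716049382716049e-05 = 4.69985 m/s²
d = v₀² / (2a) = 18.9992² / (2 × 4.69985) = 360.97 / 9.3997 = 38.4023 m
d = 38.4023 m / 0.01 = 3840 cm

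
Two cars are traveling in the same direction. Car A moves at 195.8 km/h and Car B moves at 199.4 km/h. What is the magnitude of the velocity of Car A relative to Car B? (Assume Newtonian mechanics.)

v_rel = |v_A - v_B| = |195.8 - 199.4| = 3.6 km/h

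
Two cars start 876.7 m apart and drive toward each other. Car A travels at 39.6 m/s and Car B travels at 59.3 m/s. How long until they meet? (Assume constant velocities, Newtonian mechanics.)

Combined speed: v_combined = 39.6 + 59.3 = 98.9 m/s
Time to meet: t = d/v_combined = 876.7/98.9 = 8.86 s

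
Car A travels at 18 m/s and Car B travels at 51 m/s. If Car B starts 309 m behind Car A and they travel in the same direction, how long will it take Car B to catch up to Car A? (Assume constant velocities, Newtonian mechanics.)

Relative speed: v_rel = 51 - 18 = 33 m/s
Time to catch: t = d₀/v_rel = 309/33 = 9.36 s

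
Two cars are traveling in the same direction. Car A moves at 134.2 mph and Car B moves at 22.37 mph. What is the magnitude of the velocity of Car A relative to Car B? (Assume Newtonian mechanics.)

v_rel = |v_A - v_B| = |134.2 - 22.37| = 111.83 mph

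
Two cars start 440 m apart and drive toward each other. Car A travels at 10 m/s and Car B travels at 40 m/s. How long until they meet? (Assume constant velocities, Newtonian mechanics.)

Combined speed: v_combined = 10 + 40 = 50 m/s
Time to meet: t = d/v_combined = 440/50 = 8.8 s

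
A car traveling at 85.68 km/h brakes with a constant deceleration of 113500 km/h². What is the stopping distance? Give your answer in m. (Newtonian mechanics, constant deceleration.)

v₀ = 85.68 km/h × 0.2777777777777778 = 23.8 m/s
a = 113500 km/h² × 7.716049382716049e-05 = 8.75772 m/s²
d = v₀² / (2a) = 23.8² / (2 × 8.75772) = 566.44 / 17.5154 = 32.34 m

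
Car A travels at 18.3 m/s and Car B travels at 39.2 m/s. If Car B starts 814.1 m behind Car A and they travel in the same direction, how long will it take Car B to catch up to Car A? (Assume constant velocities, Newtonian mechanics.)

Relative speed: v_rel = 39.2 - 18.3 = 20.9 m/s
Time to catch: t = d₀/v_rel = 814.1/20.9 = 38.95 s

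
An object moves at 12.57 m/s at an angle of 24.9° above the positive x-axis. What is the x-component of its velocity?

vₓ = v cos(θ) = 12.57 × cos(24.9°) = 11.4 m/s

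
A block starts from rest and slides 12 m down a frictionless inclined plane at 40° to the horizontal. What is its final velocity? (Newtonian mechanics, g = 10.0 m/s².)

a = g sin(θ) = 10.0 × sin(40°) = 6.4279 m/s²
v = √(2ad) = √(2 × 6.4279 × 12) = 12.42 m/s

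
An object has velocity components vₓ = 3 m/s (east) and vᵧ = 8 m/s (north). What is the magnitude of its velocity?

|v| = √(vₓ² + vᵧ²) = √(3² + 8²) = √(73) = 8.54 m/s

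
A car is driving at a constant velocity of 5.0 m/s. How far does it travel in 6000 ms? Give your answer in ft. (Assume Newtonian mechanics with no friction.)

t = 6000 ms × 0.001 = 6.0 s
d = v × t = 5.0 × 6.0 = 30.0 m
d = 30.0 m / 0.3048 = 98.43 ft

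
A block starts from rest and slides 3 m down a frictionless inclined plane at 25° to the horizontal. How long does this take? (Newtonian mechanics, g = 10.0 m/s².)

a = g sin(θ) = 10.0 × sin(25°) = 4.2262 m/s²
t = √(2d/a) = √(2 × 3 / 4.2262) = 1.19 s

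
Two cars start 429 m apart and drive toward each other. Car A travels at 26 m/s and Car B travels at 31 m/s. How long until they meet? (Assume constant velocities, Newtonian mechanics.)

Combined speed: v_combined = 26 + 31 = 57 m/s
Time to meet: t = d/v_combined = 429/57 = 7.53 s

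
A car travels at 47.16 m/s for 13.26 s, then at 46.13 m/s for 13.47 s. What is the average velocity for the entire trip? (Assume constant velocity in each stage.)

d₁ = v₁t₁ = 47.16 × 13.26 = 625.3416 m
d₂ = v₂t₂ = 46.13 × 13.47 = 621.3711 m
d_total = 1246.7127 m, t_total = 26.73 s
v_avg = d_total/t_total = 1246.7127/26.73 = 46.64 m/s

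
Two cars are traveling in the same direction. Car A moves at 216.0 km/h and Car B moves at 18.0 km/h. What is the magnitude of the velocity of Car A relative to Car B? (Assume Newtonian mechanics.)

v_rel = |v_A - v_B| = |216.0 - 18.0| = 198.0 km/h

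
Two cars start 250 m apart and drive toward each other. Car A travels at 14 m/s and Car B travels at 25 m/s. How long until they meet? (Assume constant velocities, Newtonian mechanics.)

Combined speed: v_combined = 14 + 25 = 39 m/s
Time to meet: t = d/v_combined = 250/39 = 6.41 s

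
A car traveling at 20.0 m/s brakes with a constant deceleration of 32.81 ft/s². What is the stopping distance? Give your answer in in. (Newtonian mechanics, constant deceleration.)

a = 32.81 ft/s² × 0.3048 = 10.0005 m/s²
d = v₀² / (2a) = 20.0² / (2 × 10.0005) = 400.0 / 20.001 = 19.999 m
d = 19.999 m / 0.0254 = 787.4 in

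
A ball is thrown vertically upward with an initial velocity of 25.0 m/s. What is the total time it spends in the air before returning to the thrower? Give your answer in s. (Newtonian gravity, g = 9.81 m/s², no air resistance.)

t_total = 2 × v₀ / g = 2 × 25.0 / 9.81 = 5.097 s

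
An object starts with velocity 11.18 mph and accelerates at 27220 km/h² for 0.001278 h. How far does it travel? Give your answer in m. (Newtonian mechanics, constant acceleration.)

v₀ = 11.18 mph × 0.44704 = 4.99791 m/s
a = 27220 km/h² × 7.716049382716049e-05 = 2.10031 m/s²
t = 0.001278 h × 3600.0 = 4.6008 s
d = v₀ × t + ½ × a × t² = 4.99791 × 4.6008 + 0.5 × 2.10031 × 4.6008² = 45.22 m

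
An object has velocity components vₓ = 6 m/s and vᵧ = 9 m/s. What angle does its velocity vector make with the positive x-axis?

θ = arctan(vᵧ/vₓ) = arctan(9/6) = 56.31°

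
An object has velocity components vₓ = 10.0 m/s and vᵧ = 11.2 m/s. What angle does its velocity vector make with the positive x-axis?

θ = arctan(vᵧ/vₓ) = arctan(11.2/10.0) = 48.24°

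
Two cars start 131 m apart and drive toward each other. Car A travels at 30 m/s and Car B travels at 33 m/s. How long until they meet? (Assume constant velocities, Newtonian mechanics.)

Combined speed: v_combined = 30 + 33 = 63 m/s
Time to meet: t = d/v_combined = 131/63 = 2.08 s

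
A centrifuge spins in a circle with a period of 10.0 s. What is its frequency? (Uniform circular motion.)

f = 1/T = 1/10.0 = 0.1 Hz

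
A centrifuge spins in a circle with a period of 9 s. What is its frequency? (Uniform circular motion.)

f = 1/T = 1/9 = 0.1111 Hz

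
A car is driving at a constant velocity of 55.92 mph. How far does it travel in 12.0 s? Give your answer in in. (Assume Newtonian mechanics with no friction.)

v = 55.92 mph × 0.44704 = 24.9985 m/s
d = v × t = 24.9985 × 12.0 = 299.982 m
d = 299.982 m / 0.0254 = 11810 in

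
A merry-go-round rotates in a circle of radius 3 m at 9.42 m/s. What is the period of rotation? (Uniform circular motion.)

T = 2πr/v = 2π×3/9.42 = 2.0 s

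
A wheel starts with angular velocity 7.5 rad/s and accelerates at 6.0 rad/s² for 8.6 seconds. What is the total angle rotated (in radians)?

θ = ω₀t + ½αt² = 7.5×8.6 + ½×6.0×8.6² = 286.38 rad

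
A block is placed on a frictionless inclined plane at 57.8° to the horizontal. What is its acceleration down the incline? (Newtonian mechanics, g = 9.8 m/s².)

a = g sin(θ) = 9.8 × sin(57.8°) = 9.8 × 0.8462 = 8.29 m/s²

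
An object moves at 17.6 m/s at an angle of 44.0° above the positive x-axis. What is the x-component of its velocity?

vₓ = v cos(θ) = 17.6 × cos(44.0°) = 12.66 m/s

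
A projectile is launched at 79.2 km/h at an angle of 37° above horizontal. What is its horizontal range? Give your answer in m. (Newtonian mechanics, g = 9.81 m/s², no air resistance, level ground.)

v₀ = 79.2 km/h × 0.2777777777777778 = 22.0 m/s
R = v₀² × sin(2θ) / g = 22.0² × sin(2 × 37°) / 9.81 = 484.0 × 0.961262 / 9.81 = 47.43 m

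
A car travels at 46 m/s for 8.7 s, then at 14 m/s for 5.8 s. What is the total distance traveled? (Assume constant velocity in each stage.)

d₁ = v₁t₁ = 46 × 8.7 = 400.2 m
d₂ = v₂t₂ = 14 × 5.8 = 81.2 m
d_total = 400.2 + 81.2 = 481.4 m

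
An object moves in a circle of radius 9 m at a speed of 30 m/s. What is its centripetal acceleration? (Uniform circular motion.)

a_c = v²/r = 30²/9 = 900/9 = 100.0 m/s²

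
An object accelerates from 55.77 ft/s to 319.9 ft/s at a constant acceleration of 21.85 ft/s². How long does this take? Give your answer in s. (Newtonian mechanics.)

v₀ = 55.77 ft/s × 0.3048 = 16.9987 m/s
v = 319.9 ft/s × 0.3048 = 97.5055 m/s
a = 21.85 ft/s² × 0.3048 = 6.65988 m/s²
t = (v - v₀) / a = (97.5055 - 16.9987) / 6.65988 = 12.09 s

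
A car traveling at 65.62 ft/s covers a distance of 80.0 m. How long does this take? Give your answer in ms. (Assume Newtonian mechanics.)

v = 65.62 ft/s × 0.3048 = 20.001 m/s
t = d / v = 80.0 / 20.001 = 3.9998 s
t = 3.9998 s / 0.001 = 4000 ms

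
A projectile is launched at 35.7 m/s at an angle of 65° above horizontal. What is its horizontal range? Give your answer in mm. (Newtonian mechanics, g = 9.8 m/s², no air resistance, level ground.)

R = v₀² × sin(2θ) / g = 35.7² × sin(2 × 65°) / 9.8 = 1274.49 × 0.766044 / 9.8 = 99.624 m
R = 99.624 m / 0.001 = 99620 mm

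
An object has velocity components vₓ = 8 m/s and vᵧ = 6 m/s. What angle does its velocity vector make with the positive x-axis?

θ = arctan(vᵧ/vₓ) = arctan(6/8) = 36.87°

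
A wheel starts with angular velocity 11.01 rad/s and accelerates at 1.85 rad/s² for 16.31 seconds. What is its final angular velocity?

ω = ω₀ + αt = 11.01 + 1.85 × 16.31 = 41.18 rad/s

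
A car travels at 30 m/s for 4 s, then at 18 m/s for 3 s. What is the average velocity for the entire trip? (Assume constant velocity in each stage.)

d₁ = v₁t₁ = 30 × 4 = 120 m
d₂ = v₂t₂ = 18 × 3 = 54 m
d_total = 174 m, t_total = 7 s
v_avg = d_total/t_total = 174/7 = 24.86 m/s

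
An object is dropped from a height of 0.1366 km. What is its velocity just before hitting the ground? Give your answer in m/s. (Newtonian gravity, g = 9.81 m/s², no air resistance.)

h = 0.1366 km × 1000.0 = 136.6 m
v = √(2gh) = √(2 × 9.81 × 136.6) = 51.77 m/s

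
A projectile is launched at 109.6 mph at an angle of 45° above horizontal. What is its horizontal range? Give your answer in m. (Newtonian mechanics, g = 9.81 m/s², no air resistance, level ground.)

v₀ = 109.6 mph × 0.44704 = 48.9956 m/s
R = v₀² × sin(2θ) / g = 48.9956² × sin(2 × 45°) / 9.81 = 2400.57 × 1.0 / 9.81 = 244.7 m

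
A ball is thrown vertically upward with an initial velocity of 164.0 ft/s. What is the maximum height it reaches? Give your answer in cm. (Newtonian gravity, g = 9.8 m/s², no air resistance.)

v₀ = 164.0 ft/s × 0.3048 = 49.9872 m/s
h_max = v₀² / (2g) = 49.9872² / (2 × 9.8) = 2498.72 / 19.6 = 127.486 m
h_max = 127.486 m / 0.01 = 12750 cm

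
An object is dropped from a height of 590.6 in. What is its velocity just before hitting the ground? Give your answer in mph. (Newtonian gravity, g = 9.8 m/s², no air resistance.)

h = 590.6 in × 0.0254 = 15.0012 m
v = √(2gh) = √(2 × 9.8 × 15.0012) = 17.1471 m/s
v = 17.1471 m/s / 0.44704 = 38.36 mph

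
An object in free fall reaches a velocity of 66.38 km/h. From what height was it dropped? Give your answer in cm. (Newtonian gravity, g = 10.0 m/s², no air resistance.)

v = 66.38 km/h × 0.2777777777777778 = 18.4389 m/s
h = v² / (2g) = 18.4389² / (2 × 10.0) = 16.9997 m
h = 16.9997 m / 0.01 = 1700 cm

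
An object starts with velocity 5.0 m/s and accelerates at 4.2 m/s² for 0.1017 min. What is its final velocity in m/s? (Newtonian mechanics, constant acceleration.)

t = 0.1017 min × 60.0 = 6.102 s
v = v₀ + a × t = 5.0 + 4.2 × 6.102 = 30.63 m/s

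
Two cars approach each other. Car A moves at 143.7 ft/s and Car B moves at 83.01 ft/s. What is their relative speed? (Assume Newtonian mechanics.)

v_rel = v_A + v_B = 143.7 + 83.01 = 226.71 ft/s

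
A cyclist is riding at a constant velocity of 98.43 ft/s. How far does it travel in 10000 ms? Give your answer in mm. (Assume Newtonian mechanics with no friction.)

v = 98.43 ft/s × 0.3048 = 30.0015 m/s
t = 10000 ms × 0.001 = 10.0 s
d = v × t = 30.0015 × 10.0 = 300.015 m
d = 300.015 m / 0.001 = 300000 mm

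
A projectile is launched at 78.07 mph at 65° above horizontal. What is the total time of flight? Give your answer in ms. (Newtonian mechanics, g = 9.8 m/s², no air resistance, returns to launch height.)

v₀ = 78.07 mph × 0.44704 = 34.9004 m/s
T = 2 × v₀ × sin(θ) / g = 2 × 34.9004 × sin(65°) / 9.8 = 2 × 34.9004 × 0.906308 / 9.8 = 6.45521 s
T = 6.45521 s / 0.001 = 6455 ms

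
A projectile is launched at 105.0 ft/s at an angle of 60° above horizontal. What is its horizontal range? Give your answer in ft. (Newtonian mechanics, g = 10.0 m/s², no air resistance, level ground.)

v₀ = 105.0 ft/s × 0.3048 = 32.004 m/s
R = v₀² × sin(2θ) / g = 32.004² × sin(2 × 60°) / 10.0 = 1024.26 × 0.866025 / 10.0 = 88.7035 m
R = 88.7035 m / 0.3048 = 291.0 ft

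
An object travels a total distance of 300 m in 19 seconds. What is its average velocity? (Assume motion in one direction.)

v_avg = Δd / Δt = 300 / 19 = 15.79 m/s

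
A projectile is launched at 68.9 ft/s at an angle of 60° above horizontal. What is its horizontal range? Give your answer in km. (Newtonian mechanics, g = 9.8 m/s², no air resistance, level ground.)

v₀ = 68.9 ft/s × 0.3048 = 21.0007 m/s
R = v₀² × sin(2θ) / g = 21.0007² × sin(2 × 60°) / 9.8 = 441.029 × 0.866025 / 9.8 = 38.9737 m
R = 38.9737 m / 1000.0 = 0.03897 km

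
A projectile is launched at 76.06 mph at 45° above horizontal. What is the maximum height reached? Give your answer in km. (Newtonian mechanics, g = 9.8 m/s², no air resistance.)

v₀ = 76.06 mph × 0.44704 = 34.0019 m/s
H = v₀² × sin²(θ) / (2g) = 34.0019² × sin(45°)² / (2 × 9.8) = 1156.13 × 0.5 / 19.6 = 29.4931 m
H = 29.4931 m / 1000.0 = 0.02949 km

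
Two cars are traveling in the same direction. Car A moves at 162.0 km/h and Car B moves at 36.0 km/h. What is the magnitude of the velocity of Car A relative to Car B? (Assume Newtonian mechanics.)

v_rel = |v_A - v_B| = |162.0 - 36.0| = 126.0 km/h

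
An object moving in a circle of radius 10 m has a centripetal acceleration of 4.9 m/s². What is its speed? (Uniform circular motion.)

v = √(a_c × r) = √(4.9 × 10) = 7.0 m/s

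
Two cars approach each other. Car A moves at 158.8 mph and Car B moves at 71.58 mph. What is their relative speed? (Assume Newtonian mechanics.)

v_rel = v_A + v_B = 158.8 + 71.58 = 230.38 mph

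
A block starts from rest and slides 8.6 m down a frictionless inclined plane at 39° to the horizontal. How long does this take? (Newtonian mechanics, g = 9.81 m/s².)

a = g sin(θ) = 9.81 × sin(39°) = 6.1736 m/s²
t = √(2d/a) = √(2 × 8.6 / 6.1736) = 1.67 s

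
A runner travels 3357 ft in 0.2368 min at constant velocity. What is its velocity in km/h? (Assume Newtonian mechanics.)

d = 3357 ft × 0.3048 = 1023.21 m
t = 0.2368 min × 60.0 = 14.208 s
v = d / t = 1023.21 / 14.208 = 72.0165 m/s
v = 72.0165 m/s / 0.2777777777777778 = 259.3 km/h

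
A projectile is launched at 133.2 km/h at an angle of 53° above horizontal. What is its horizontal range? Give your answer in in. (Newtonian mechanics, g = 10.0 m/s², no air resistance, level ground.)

v₀ = 133.2 km/h × 0.2777777777777778 = 37.0 m/s
R = v₀² × sin(2θ) / g = 37.0² × sin(2 × 53°) / 10.0 = 1369.0 × 0.961262 / 10.0 = 131.597 m
R = 131.597 m / 0.0254 = 5181 in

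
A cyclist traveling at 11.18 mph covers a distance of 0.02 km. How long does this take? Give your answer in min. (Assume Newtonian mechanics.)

d = 0.02 km × 1000.0 = 20.0 m
v = 11.18 mph × 0.44704 = 4.99791 m/s
t = d / v = 20.0 / 4.99791 = 4.00167 s
t = 4.00167 s / 60.0 = 0.06669 min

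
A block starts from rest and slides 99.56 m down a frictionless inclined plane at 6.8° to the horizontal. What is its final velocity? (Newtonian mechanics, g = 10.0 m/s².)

a = g sin(θ) = 10.0 × sin(6.8°) = 1.184 m/s²
v = √(2ad) = √(2 × 1.184 × 99.56) = 15.35 m/s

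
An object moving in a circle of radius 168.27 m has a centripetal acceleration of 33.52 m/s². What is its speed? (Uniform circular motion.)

v = √(a_c × r) = √(33.52 × 168.27) = 75.1 m/s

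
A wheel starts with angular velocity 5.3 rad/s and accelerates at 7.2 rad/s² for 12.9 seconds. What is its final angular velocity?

ω = ω₀ + αt = 5.3 + 7.2 × 12.9 = 98.18 rad/s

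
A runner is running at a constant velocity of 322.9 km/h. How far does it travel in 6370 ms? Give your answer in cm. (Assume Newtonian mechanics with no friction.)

v = 322.9 km/h × 0.2777777777777778 = 89.6944 m/s
t = 6370 ms × 0.001 = 6.37 s
d = v × t = 89.6944 × 6.37 = 571.353 m
d = 571.353 m / 0.01 = 57140 cm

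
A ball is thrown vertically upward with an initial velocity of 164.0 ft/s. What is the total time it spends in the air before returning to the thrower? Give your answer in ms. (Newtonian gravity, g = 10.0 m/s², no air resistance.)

v₀ = 164.0 ft/s × 0.3048 = 49.9872 m/s
t_total = 2 × v₀ / g = 2 × 49.9872 / 10.0 = 9.99744 s
t_total = 9.99744 s / 0.001 = 9997 ms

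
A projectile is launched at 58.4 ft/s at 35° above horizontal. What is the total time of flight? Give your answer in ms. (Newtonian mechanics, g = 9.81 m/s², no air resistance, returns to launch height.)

v₀ = 58.4 ft/s × 0.3048 = 17.8003 m/s
T = 2 × v₀ × sin(θ) / g = 2 × 17.8003 × sin(35°) / 9.81 = 2 × 17.8003 × 0.573576 / 9.81 = 2.08151 s
T = 2.08151 s / 0.001 = 2082 ms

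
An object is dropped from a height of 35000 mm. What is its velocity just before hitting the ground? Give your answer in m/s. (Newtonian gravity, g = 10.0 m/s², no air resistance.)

h = 35000 mm × 0.001 = 35.0 m
v = √(2gh) = √(2 × 10.0 × 35.0) = 26.46 m/s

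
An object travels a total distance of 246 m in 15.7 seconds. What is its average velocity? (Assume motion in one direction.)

v_avg = Δd / Δt = 246 / 15.7 = 15.67 m/s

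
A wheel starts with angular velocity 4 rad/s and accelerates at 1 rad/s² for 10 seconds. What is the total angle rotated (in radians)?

θ = ω₀t + ½αt² = 4×10 + ½×1×10² = 90.0 rad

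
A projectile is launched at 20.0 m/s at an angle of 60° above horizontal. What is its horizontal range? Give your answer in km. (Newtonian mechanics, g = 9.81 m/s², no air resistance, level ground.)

R = v₀² × sin(2θ) / g = 20.0² × sin(2 × 60°) / 9.81 = 400.0 × 0.866025 / 9.81 = 35.3119 m
R = 35.3119 m / 1000.0 = 0.03531 km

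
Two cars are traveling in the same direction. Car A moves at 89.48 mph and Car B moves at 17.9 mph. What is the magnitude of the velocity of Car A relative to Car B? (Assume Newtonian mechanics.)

v_rel = |v_A - v_B| = |89.48 - 17.9| = 71.58 mph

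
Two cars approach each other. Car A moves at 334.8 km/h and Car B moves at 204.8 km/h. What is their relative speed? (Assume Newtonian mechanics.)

v_rel = v_A + v_B = 334.8 + 204.8 = 539.6 km/h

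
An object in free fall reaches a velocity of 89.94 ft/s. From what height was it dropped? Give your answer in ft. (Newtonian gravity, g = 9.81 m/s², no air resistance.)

v = 89.94 ft/s × 0.3048 = 27.4137 m/s
h = v² / (2g) = 27.4137² / (2 × 9.81) = 38.3033 m
h = 38.3033 m / 0.3048 = 125.7 ft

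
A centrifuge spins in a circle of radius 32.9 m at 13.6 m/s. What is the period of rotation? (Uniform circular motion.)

T = 2πr/v = 2π×32.9/13.6 = 15.2 s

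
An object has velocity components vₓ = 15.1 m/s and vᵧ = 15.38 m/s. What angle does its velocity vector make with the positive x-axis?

θ = arctan(vᵧ/vₓ) = arctan(15.38/15.1) = 45.53°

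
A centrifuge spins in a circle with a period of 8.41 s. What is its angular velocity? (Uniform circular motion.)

ω = 2π/T = 2π/8.41 = 0.7471 rad/s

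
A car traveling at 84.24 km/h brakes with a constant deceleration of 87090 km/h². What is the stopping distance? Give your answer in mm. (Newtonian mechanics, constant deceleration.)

v₀ = 84.24 km/h × 0.2777777777777778 = 23.4 m/s
a = 87090 km/h² × 7.716049382716049e-05 = 6.71991 m/s²
d = v₀² / (2a) = 23.4² / (2 × 6.71991) = 547.56 / 13.4398 = 40.7417 m
d = 40.7417 m / 0.001 = 40740 mm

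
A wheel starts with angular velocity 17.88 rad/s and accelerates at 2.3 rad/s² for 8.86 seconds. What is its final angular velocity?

ω = ω₀ + αt = 17.88 + 2.3 × 8.86 = 38.26 rad/s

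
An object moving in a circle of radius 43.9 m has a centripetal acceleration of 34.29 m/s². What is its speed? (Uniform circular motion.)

v = √(a_c × r) = √(34.29 × 43.9) = 38.8 m/s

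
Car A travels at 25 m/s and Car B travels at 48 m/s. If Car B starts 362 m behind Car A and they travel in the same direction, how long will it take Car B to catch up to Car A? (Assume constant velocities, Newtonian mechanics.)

Relative speed: v_rel = 48 - 25 = 23 m/s
Time to catch: t = d₀/v_rel = 362/23 = 15.74 s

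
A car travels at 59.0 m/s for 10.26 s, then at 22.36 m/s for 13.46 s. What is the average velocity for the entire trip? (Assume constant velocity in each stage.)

d₁ = v₁t₁ = 59.0 × 10.26 = 605.34 m
d₂ = v₂t₂ = 22.36 × 13.46 = 300.9656 m
d_total = 906.3056 m, t_total = 23.72 s
v_avg = d_total/t_total = 906.3056/23.72 = 38.21 m/s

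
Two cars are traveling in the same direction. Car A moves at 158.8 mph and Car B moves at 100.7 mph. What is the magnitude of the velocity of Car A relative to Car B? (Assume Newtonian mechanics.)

v_rel = |v_A - v_B| = |158.8 - 100.7| = 58.1 mph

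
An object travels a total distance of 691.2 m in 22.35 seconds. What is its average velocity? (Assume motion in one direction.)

v_avg = Δd / Δt = 691.2 / 22.35 = 30.93 m/s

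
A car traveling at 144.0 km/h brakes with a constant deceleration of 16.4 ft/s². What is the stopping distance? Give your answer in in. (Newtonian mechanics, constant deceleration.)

v₀ = 144.0 km/h × 0.2777777777777778 = 40.0 m/s
a = 16.4 ft/s² × 0.3048 = 4.99872 m/s²
d = v₀² / (2a) = 40.0² / (2 × 4.99872) = 1600.0 / 9.99744 = 160.041 m
d = 160.041 m / 0.0254 = 6301 in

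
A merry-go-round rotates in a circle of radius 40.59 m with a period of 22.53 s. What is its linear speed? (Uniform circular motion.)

v = 2πr/T = 2π×40.59/22.53 = 11.32 m/s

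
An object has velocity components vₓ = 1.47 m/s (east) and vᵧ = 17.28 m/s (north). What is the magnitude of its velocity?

|v| = √(vₓ² + vᵧ²) = √(1.47² + 17.28²) = √(300.7593) = 17.34 m/s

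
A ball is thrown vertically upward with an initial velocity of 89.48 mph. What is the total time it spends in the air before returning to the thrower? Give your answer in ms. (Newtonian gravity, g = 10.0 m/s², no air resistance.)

v₀ = 89.48 mph × 0.44704 = 40.0011 m/s
t_total = 2 × v₀ / g = 2 × 40.0011 / 10.0 = 8.00022 s
t_total = 8.00022 s / 0.001 = 8000 ms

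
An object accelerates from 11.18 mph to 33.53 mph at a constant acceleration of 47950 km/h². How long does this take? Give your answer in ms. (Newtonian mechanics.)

v₀ = 11.18 mph × 0.44704 = 4.99791 m/s
v = 33.53 mph × 0.44704 = 14.9893 m/s
a = 47950 km/h² × 7.716049382716049e-05 = 3.69985 m/s²
t = (v - v₀) / a = (14.9893 - 4.99791) / 3.69985 = 2.70049 s
t = 2.70049 s / 0.001 = 2700 ms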